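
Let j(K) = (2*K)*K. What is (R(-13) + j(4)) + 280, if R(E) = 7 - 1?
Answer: 318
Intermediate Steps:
R(E) = 6
j(K) = 2*K²
(R(-13) + j(4)) + 280 = (6 + 2*4²) + 280 = (6 + 2*16) + 280 = (6 + 32) + 280 = 38 + 280 = 318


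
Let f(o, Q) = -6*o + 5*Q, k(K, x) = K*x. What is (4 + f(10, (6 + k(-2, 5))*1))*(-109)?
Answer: 8284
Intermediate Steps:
(4 + f(10, (6 + k(-2, 5))*1))*(-109) = (4 + (-6*10 + 5*((6 - 2*5)*1)))*(-109) = (4 + (-60 + 5*((6 - 10)*1)))*(-109) = (4 + (-60 + 5*(-4*1)))*(-109) = (4 + (-60 + 5*(-4)))*(-109) = (4 + (-60 - 20))*(-109) = (4 - 80)*(-109) = -76*(-109) = 8284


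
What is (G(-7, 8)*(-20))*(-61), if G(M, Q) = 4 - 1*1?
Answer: 3660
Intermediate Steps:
G(M, Q) = 3 (G(M, Q) = 4 - 1 = 3)
(G(-7, 8)*(-20))*(-61) = (3*(-20))*(-61) = -60*(-61) = 3660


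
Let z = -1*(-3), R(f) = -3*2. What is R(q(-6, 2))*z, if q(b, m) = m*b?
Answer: -18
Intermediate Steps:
q(b, m) = b*m
R(f) = -6
z = 3
R(q(-6, 2))*z = -6*3 = -18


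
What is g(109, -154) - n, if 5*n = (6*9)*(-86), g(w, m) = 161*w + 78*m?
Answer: 32329/5 ≈ 6465.8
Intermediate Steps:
g(w, m) = 78*m + 161*w
n = -4644/5 (n = ((6*9)*(-86))/5 = (54*(-86))/5 = (⅕)*(-4644) = -4644/5 ≈ -928.80)
g(109, -154) - n = (78*(-154) + 161*109) - 1*(-4644/5) = (-12012 + 17549) + 4644/5 = 5537 + 4644/5 = 32329/5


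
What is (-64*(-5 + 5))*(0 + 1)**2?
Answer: 0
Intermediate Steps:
(-64*(-5 + 5))*(0 + 1)**2 = -64*0*1**2 = -16*0*1 = 0*1 = 0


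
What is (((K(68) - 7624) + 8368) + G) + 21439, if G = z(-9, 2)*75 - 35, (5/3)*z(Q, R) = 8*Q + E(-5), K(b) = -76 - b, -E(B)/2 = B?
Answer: 19214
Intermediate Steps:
E(B) = -2*B
z(Q, R) = 6 + 24*Q/5 (z(Q, R) = 3*(8*Q - 2*(-5))/5 = 3*(8*Q + 10)/5 = 3*(10 + 8*Q)/5 = 6 + 24*Q/5)
G = -2825 (G = (6 + (24/5)*(-9))*75 - 35 = (6 - 216/5)*75 - 35 = -186/5*75 - 35 = -2790 - 35 = -2825)
(((K(68) - 7624) + 8368) + G) + 21439 = ((((-76 - 1*68) - 7624) + 8368) - 2825) + 21439 = ((((-76 - 68) - 7624) + 8368) - 2825) + 21439 = (((-144 - 7624) + 8368) - 2825) + 21439 = ((-7768 + 8368) - 2825) + 21439 = (600 - 2825) + 21439 = -2225 + 21439 = 19214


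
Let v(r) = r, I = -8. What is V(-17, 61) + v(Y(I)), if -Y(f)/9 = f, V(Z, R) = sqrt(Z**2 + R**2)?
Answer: 72 + sqrt(4010) ≈ 135.32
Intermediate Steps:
V(Z, R) = sqrt(R**2 + Z**2)
Y(f) = -9*f
V(-17, 61) + v(Y(I)) = sqrt(61**2 + (-17)**2) - 9*(-8) = sqrt(3721 + 289) + 72 = sqrt(4010) + 72 = 72 + sqrt(4010)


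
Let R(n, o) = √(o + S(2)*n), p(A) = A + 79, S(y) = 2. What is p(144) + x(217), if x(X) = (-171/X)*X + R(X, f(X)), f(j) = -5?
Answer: 52 + √429 ≈ 72.712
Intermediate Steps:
p(A) = 79 + A
R(n, o) = √(o + 2*n)
x(X) = -171 + √(-5 + 2*X) (x(X) = (-171/X)*X + √(-5 + 2*X) = -171 + √(-5 + 2*X))
p(144) + x(217) = (79 + 144) + (-171 + √(-5 + 2*217)) = 223 + (-171 + √(-5 + 434)) = 223 + (-171 + √429) = 52 + √429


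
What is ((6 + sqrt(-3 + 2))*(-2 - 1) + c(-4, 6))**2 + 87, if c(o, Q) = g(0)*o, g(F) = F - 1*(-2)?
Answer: 754 + 156*I ≈ 754.0 + 156.0*I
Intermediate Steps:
g(F) = 2 + F (g(F) = F + 2 = 2 + F)
c(o, Q) = 2*o (c(o, Q) = (2 + 0)*o = 2*o)
((6 + sqrt(-3 + 2))*(-2 - 1) + c(-4, 6))**2 + 87 = ((6 + sqrt(-3 + 2))*(-2 - 1) + 2*(-4))**2 + 87 = ((6 + sqrt(-1))*(-3) - 8)**2 + 87 = ((6 + I)*(-3) - 8)**2 + 87 = ((-18 - 3*I) - 8)**2 + 87 = (-26 - 3*I)**2 + 87 = 87 + (-26 - 3*I)**2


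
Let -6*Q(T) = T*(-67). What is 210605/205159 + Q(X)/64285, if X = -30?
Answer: 2694002832/2637729263 ≈ 1.0213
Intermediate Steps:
Q(T) = 67*T/6 (Q(T) = -T*(-67)/6 = -(-67)*T/6 = 67*T/6)
210605/205159 + Q(X)/64285 = 210605/205159 + ((67/6)*(-30))/64285 = 210605*(1/205159) - 335*1/64285 = 210605/205159 - 67/12857 = 2694002832/2637729263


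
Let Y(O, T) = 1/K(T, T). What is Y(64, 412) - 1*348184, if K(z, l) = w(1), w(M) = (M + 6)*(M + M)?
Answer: -4874575/14 ≈ -3.4818e+5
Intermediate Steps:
w(M) = 2*M*(6 + M) (w(M) = (6 + M)*(2*M) = 2*M*(6 + M))
K(z, l) = 14 (K(z, l) = 2*1*(6 + 1) = 2*1*7 = 14)
Y(O, T) = 1/14
Y(64, 412) - 1*348184 = 1/14 - 1*348184 = 1/14 - 348184 = -4874575/14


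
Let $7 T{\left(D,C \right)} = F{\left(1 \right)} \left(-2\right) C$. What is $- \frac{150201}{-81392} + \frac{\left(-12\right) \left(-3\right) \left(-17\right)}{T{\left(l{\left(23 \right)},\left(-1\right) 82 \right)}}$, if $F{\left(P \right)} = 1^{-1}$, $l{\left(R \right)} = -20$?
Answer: $- \frac{81012591}{3337072} \approx -24.277$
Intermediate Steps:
$F{\left(P \right)} = 1$
$T{\left(D,C \right)} = - \frac{2 C}{7}$ ($T{\left(D,C \right)} = \frac{1 \left(-2\right) C}{7} = \frac{\left(-2\right) C}{7} = - \frac{2 C}{7}$)
$- \frac{150201}{-81392} + \frac{\left(-12\right) \left(-3\right) \left(-17\right)}{T{\left(l{\left(23 \right)},\left(-1\right) 82 \right)}} = - \frac{150201}{-81392} + \frac{\left(-12\right) \left(-3\right) \left(-17\right)}{\left(- \frac{2}{7}\right) \left(\left(-1\right) 82\right)} = \left(-150201\right) \left(- \frac{1}{81392}\right) + \frac{36 \left(-17\right)}{\left(- \frac{2}{7}\right) \left(-82\right)} = \frac{150201}{81392} - \frac{612}{\frac{164}{7}} = \frac{150201}{81392} - \frac{1071}{41} = - \frac{81012591}{3337072}$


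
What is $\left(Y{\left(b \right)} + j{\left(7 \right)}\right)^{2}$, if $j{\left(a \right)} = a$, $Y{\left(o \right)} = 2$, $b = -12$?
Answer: $81$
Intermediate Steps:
$\left(Y{\left(b \right)} + j{\left(7 \right)}\right)^{2} = \left(2 + 7\right)^{2} = 9^{2} = 81$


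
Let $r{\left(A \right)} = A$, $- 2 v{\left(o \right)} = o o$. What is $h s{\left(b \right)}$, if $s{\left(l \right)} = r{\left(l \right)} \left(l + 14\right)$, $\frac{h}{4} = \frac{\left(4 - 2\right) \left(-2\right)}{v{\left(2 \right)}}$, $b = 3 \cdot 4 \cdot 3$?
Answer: $14400$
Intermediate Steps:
$v{\left(o \right)} = - \frac{o^{2}}{2}$ ($v{\left(o \right)} = - \frac{o o}{2} = - \frac{o^{2}}{2}$)
$b = 36$ ($b = 12 \cdot 3 = 36$)
$h = 8$ ($h = 4 \frac{\left(4 - 2\right) \left(-2\right)}{\left(- \frac{1}{2}\right) 2^{2}} = 4 \frac{2 \left(-2\right)}{\left(- \frac{1}{2}\right) 4} = 4 \left(- \frac{4}{-2}\right) = 4 \left(\left(-4\right) \left(- \frac{1}{2}\right)\right) = 4 \cdot 2 = 8$)
$s{\left(l \right)} = l \left(14 + l\right)$ ($s{\left(l \right)} = l \left(l + 14\right) = l \left(14 + l\right)$)
$h s{\left(b \right)} = 8 \cdot 36 \left(14 + 36\right) = 8 \cdot 36 \cdot 50 = 8 \cdot 1800 = 14400$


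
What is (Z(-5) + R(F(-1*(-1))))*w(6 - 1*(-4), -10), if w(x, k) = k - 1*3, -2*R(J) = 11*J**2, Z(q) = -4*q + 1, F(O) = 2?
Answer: 13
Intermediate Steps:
Z(q) = 1 - 4*q
R(J) = -11*J**2/2
w(x, k) = -3 + k (w(x, k) = k - 3 = -3 + k)
(Z(-5) + R(F(-1*(-1))))*w(6 - 1*(-4), -10) = ((1 - 4*(-5)) - 11/2*2**2)*(-3 - 10) = ((1 + 20) - 11/2*4)*(-13) = (21 - 22)*(-13) = -1*(-13) = 13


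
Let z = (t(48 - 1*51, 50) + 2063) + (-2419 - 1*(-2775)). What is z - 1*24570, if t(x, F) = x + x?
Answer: -22157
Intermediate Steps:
t(x, F) = 2*x
z = 2413 (z = (2*(48 - 1*51) + 2063) + (-2419 - 1*(-2775)) = (2*(48 - 51) + 2063) + (-2419 + 2775) = (2*(-3) + 2063) + 356 = (-6 + 2063) + 356 = 2057 + 356 = 2413)
z - 1*24570 = 2413 - 1*24570 = 2413 - 24570 = -22157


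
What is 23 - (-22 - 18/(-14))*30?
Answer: 4511/7 ≈ 644.43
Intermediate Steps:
23 - (-22 - 18/(-14))*30 = 23 - (-22 - 18*(-1)/14)*30 = 23 - (-22 - 1*(-9/7))*30 = 23 - (-22 + 9/7)*30 = 23 - 1*(-145/7)*30 = 23 + (145/7)*30 = 23 + 4350/7 = 4511/7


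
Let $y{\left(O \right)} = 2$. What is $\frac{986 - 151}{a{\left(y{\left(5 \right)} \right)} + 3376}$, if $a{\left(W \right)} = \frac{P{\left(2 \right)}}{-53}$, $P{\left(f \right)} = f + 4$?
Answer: $\frac{44255}{178922} \approx 0.24734$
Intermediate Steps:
$P{\left(f \right)} = 4 + f$
$a{\left(W \right)} = - \frac{6}{53}$ ($a{\left(W \right)} = \frac{4 + 2}{-53} = 6 \left(- \frac{1}{53}\right) = - \frac{6}{53}$)
$\frac{986 - 151}{a{\left(y{\left(5 \right)} \right)} + 3376} = \frac{986 - 151}{- \frac{6}{53} + 3376} = \frac{835}{\frac{178922}{53}} = 835 \cdot \frac{53}{178922} = \frac{44255}{178922}$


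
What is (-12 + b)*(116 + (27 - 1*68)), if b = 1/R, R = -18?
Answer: -5425/6 ≈ -904.17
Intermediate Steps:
b = -1/18 (b = 1/(-18) = -1/18 ≈ -0.055556)
(-12 + b)*(116 + (27 - 1*68)) = (-12 - 1/18)*(116 + (27 - 1*68)) = -217*(116 + (27 - 68))/18 = -217*(116 - 41)/18 = -217/18*75 = -5425/6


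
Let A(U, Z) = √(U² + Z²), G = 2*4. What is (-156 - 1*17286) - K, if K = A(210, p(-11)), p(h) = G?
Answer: -17442 - 2*√11041 ≈ -17652.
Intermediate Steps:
G = 8
p(h) = 8
K = 2*√11041 (K = √(210² + 8²) = √(44100 + 64) = √44164 = 2*√11041 ≈ 210.15)
(-156 - 1*17286) - K = (-156 - 1*17286) - 2*√11041 = (-156 - 17286) - 2*√11041 = -17442 - 2*√11041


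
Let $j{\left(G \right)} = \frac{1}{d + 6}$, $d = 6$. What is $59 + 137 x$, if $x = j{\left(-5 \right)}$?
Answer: $\frac{845}{12} \approx 70.417$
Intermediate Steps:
$j{\left(G \right)} = \frac{1}{12}$ ($j{\left(G \right)} = \frac{1}{6 + 6} = \frac{1}{12}$)
$x = \frac{1}{12} \approx 0.083333$
$59 + 137 x = 59 + 137 \cdot \frac{1}{12} = 59 + \frac{137}{12} = \frac{845}{12}$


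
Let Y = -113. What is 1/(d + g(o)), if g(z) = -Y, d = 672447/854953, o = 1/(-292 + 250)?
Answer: 854953/97282136 ≈ 0.0087884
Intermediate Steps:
o = -1/42 (o = 1/(-42) = -1/42 ≈ -0.023810)
d = 672447/854953 (d = 672447*(1/854953) = 672447/854953 ≈ 0.78653)
g(z) = 113 (g(z) = -1*(-113) = 113)
1/(d + g(o)) = 1/(672447/854953 + 113) = 1/(97282136/854953) = 854953/97282136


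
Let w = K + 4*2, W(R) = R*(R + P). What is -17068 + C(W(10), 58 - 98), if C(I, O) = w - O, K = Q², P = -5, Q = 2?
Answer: -17016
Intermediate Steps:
W(R) = R*(-5 + R) (W(R) = R*(R - 5) = R*(-5 + R))
K = 4 (K = 2² = 4)
w = 12 (w = 4 + 4*2 = 4 + 8 = 12)
C(I, O) = 12 - O
-17068 + C(W(10), 58 - 98) = -17068 + (12 - (58 - 98)) = -17068 + (12 - 1*(-40)) = -17068 + (12 + 40) = -17068 + 52 = -17016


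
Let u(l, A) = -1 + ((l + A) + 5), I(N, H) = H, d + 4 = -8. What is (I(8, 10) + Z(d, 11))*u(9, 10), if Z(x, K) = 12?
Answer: 506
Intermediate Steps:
d = -12 (d = -4 - 8 = -12)
u(l, A) = 4 + A + l (u(l, A) = -1 + ((A + l) + 5) = -1 + (5 + A + l) = 4 + A + l)
(I(8, 10) + Z(d, 11))*u(9, 10) = (10 + 12)*(4 + 10 + 9) = 22*23 = 506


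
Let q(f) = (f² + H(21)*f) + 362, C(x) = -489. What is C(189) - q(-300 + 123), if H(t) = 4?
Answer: -31472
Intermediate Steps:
q(f) = 362 + f² + 4*f (q(f) = (f² + 4*f) + 362 = 362 + f² + 4*f)
C(189) - q(-300 + 123) = -489 - (362 + (-300 + 123)² + 4*(-300 + 123)) = -489 - (362 + (-177)² + 4*(-177)) = -489 - (362 + 31329 - 708) = -489 - 1*30983 = -489 - 30983 = -31472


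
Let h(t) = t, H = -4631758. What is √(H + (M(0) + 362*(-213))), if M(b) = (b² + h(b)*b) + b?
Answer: 16*I*√18394 ≈ 2170.0*I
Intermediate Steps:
M(b) = b + 2*b² (M(b) = (b² + b*b) + b = (b² + b²) + b = 2*b² + b = b + 2*b²)
√(H + (M(0) + 362*(-213))) = √(-4631758 + (0*(1 + 2*0) + 362*(-213))) = √(-4631758 + (0*(1 + 0) - 77106)) = √(-4631758 + (0*1 - 77106)) = √(-4631758 + (0 - 77106)) = √(-4631758 - 77106) = √(-4708864) = 16*I*√18394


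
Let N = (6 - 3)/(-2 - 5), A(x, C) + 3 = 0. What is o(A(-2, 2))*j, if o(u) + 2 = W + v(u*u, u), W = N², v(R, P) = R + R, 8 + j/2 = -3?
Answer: -17446/49 ≈ -356.04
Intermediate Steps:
j = -22 (j = -16 + 2*(-3) = -16 - 6 = -22)
A(x, C) = -3 (A(x, C) = -3 + 0 = -3)
v(R, P) = 2*R
N = -3/7 (N = 3/(-7) = 3*(-⅐) = -3/7 ≈ -0.42857)
W = 9/49 (W = (-3/7)² = 9/49 ≈ 0.18367)
o(u) = -89/49 + 2*u² (o(u) = -2 + (9/49 + 2*(u*u)) = -2 + (9/49 + 2*u²) = -89/49 + 2*u²)
o(A(-2, 2))*j = (-89/49 + 2*(-3)²)*(-22) = (-89/49 + 2*9)*(-22) = (-89/49 + 18)*(-22) = (793/49)*(-22) = -17446/49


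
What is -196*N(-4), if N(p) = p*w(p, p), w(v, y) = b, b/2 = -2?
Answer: -3136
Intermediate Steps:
b = -4 (b = 2*(-2) = -4)
w(v, y) = -4
N(p) = -4*p (N(p) = p*(-4) = -4*p)
-196*N(-4) = -(-784)*(-4) = -196*16 = -3136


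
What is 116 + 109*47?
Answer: 5239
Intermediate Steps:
116 + 109*47 = 116 + 5123 = 5239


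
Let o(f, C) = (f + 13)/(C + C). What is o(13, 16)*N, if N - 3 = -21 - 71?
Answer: -1157/16 ≈ -72.313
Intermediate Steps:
N = -89 (N = 3 + (-21 - 71) = 3 - 92 = -89)
o(f, C) = (13 + f)/(2*C) (o(f, C) = (13 + f)/((2*C)) = (13 + f)*(1/(2*C)) = (13 + f)/(2*C))
o(13, 16)*N = ((½)*(13 + 13)/16)*(-89) = ((½)*(1/16)*26)*(-89) = (13/16)*(-89) = -1157/16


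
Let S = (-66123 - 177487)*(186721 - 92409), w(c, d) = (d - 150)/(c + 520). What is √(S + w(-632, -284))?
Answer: I*√367605541058/4 ≈ 1.5158e+5*I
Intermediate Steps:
w(c, d) = (-150 + d)/(520 + c)
S = -22975346320 (S = -243610*94312 = -22975346320)
√(S + w(-632, -284)) = √(-22975346320 + (-150 - 284)/(520 - 632)) = √(-22975346320 - 434/(-112)) = √(-22975346320 - 1/112*(-434)) = √(-22975346320 + 31/8) = √(-183802770529/8) = I*√367605541058/4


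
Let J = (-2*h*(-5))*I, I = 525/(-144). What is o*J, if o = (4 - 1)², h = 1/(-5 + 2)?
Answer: 875/8 ≈ 109.38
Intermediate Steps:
h = -⅓ (h = 1/(-3) = -⅓ ≈ -0.33333)
I = -175/48 (I = 525*(-1/144) = -175/48 ≈ -3.6458)
o = 9 (o = 3² = 9)
J = 875/72 (J = (-2*(-⅓)*(-5))*(-175/48) = ((⅔)*(-5))*(-175/48) = -10/3*(-175/48) = 875/72 ≈ 12.153)
o*J = 9*(875/72) = 875/8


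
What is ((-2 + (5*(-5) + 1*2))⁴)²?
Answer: 152587890625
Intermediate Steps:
((-2 + (5*(-5) + 1*2))⁴)² = ((-2 + (-25 + 2))⁴)² = ((-2 - 23)⁴)² = ((-25)⁴)² = 390625² = 152587890625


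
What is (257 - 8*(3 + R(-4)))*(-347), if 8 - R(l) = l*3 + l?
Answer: -14227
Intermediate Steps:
R(l) = 8 - 4*l (R(l) = 8 - (l*3 + l) = 8 - (3*l + l) = 8 - 4*l)
(257 - 8*(3 + R(-4)))*(-347) = (257 - 8*(3 + (8 - 4*(-4))))*(-347) = (257 - 8*(3 + (8 + 16)))*(-347) = (257 - 8*(3 + 24))*(-347) = (257 - 8*27)*(-347) = (257 - 216)*(-347) = 41*(-347) = -14227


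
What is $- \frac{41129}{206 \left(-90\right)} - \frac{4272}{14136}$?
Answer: $\frac{20924861}{10920060} \approx 1.9162$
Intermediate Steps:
$- \frac{41129}{206 \left(-90\right)} - \frac{4272}{14136} = - \frac{41129}{-18540} - \frac{178}{589} = \left(-41129\right) \left(- \frac{1}{18540}\right) - \frac{178}{589} = \frac{41129}{18540} - \frac{178}{589} = \frac{20924861}{10920060}$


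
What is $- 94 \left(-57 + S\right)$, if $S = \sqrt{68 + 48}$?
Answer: $5358 - 188 \sqrt{29} \approx 4345.6$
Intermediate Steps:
$S = 2 \sqrt{29}$ ($S = \sqrt{116} = 2 \sqrt{29} \approx 10.77$)
$- 94 \left(-57 + S\right) = - 94 \left(-57 + 2 \sqrt{29}\right) = 5358 - 188 \sqrt{29}$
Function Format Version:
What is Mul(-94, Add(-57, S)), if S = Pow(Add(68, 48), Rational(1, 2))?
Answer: Add(5358, Mul(-188, Pow(29, Rational(1, 2)))) ≈ 4345.6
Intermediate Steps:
S = Mul(2, Pow(29, Rational(1, 2))) (S = Pow(116, Rational(1, 2)) = Mul(2, Pow(29, Rational(1, 2))) ≈ 10.770)
Mul(-94, Add(-57, S)) = Mul(-94, Add(-57, Mul(2, Pow(29, Rational(1, 2))))) = Add(5358, Mul(-188, Pow(29, Rational(1, 2))))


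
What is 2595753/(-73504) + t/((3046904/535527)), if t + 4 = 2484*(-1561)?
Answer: -19080062997782967/27994953952 ≈ -6.8155e+5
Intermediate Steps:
t = -3877528 (t = -4 + 2484*(-1561) = -4 - 3877524 = -3877528)
2595753/(-73504) + t/((3046904/535527)) = 2595753/(-73504) - 3877528/(3046904/535527) = 2595753*(-1/73504) - 3877528/(3046904*(1/535527)) = -2595753/73504 - 3877528/3046904/535527 = -2595753/73504 - 3877528*535527/3046904 = -2595753/73504 - 259565117157/380863 = -19080062997782967/27994953952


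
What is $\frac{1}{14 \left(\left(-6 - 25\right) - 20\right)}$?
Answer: $- \frac{1}{714} \approx -0.0014006$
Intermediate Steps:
$\frac{1}{14 \left(\left(-6 - 25\right) - 20\right)} = \frac{1}{14 \left(-31 - 20\right)} = \frac{1}{14 \left(-51\right)} = \frac{1}{-714} = - \frac{1}{714}$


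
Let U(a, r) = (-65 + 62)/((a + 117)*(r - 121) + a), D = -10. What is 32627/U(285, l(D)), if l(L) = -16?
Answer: 595866901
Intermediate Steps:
U(a, r) = -3/(a + (-121 + r)*(117 + a)) (U(a, r) = -3/((117 + a)*(-121 + r) + a) = -3/((-121 + r)*(117 + a) + a) = -3/(a + (-121 + r)*(117 + a)))
32627/U(285, l(D)) = 32627/((-3/(-14157 - 120*285 + 117*(-16) + 285*(-16)))) = 32627/((-3/(-14157 - 34200 - 1872 - 4560))) = 32627/((-3/(-54789))) = 32627/((-3*(-1/54789))) = 32627/(1/18263) = 32627*18263 = 595866901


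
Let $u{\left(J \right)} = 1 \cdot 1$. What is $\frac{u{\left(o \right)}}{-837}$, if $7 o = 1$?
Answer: $- \frac{1}{837} \approx -0.0011947$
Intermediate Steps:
$o = \frac{1}{7}$ ($o = \frac{1}{7} \cdot 1 = \frac{1}{7} \approx 0.14286$)
$u{\left(J \right)} = 1$
$\frac{u{\left(o \right)}}{-837} = 1 \frac{1}{-837} = 1 \left(- \frac{1}{837}\right) = - \frac{1}{837}$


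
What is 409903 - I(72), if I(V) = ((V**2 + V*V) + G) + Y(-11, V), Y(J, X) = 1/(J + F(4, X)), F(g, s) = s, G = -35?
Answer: 24373769/61 ≈ 3.9957e+5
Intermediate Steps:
Y(J, X) = 1/(J + X)
I(V) = -35 + 1/(-11 + V) + 2*V**2 (I(V) = ((V**2 + V*V) - 35) + 1/(-11 + V) = ((V**2 + V**2) - 35) + 1/(-11 + V) = (2*V**2 - 35) + 1/(-11 + V) = (-35 + 2*V**2) + 1/(-11 + V) = -35 + 1/(-11 + V) + 2*V**2)
409903 - I(72) = 409903 - (1 + (-35 + 2*72**2)*(-11 + 72))/(-11 + 72) = 409903 - (1 + (-35 + 2*5184)*61)/61 = 409903 - (1 + (-35 + 10368)*61)/61 = 409903 - (1 + 10333*61)/61 = 409903 - (1 + 630313)/61 = 409903 - 630314/61 = 24373769/61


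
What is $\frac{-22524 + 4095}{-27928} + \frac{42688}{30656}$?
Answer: $\frac{27455467}{13377512} \approx 2.0524$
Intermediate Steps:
$\frac{-22524 + 4095}{-27928} + \frac{42688}{30656} = \left(-18429\right) \left(- \frac{1}{27928}\right) + 42688 \cdot \frac{1}{30656} = \frac{18429}{27928} + \frac{667}{479} = \frac{27455467}{13377512}$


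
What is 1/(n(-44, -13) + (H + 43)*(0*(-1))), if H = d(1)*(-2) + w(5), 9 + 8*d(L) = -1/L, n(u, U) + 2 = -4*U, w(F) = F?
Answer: 1/50 ≈ 0.020000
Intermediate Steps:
n(u, U) = -2 - 4*U
d(L) = -9/8 - 1/(8*L) (d(L) = -9/8 + (-1/L)/8 = -9/8 - 1/(8*L))
H = 15/2 (H = ((1/8)*(-1 - 9*1)/1)*(-2) + 5 = ((1/8)*1*(-1 - 9))*(-2) + 5 = ((1/8)*1*(-10))*(-2) + 5 = -5/4*(-2) + 5 = 5/2 + 5 = 15/2 ≈ 7.5000)
1/(n(-44, -13) + (H + 43)*(0*(-1))) = 1/((-2 - 4*(-13)) + (15/2 + 43)*(0*(-1))) = 1/((-2 + 52) + (101/2)*0) = 1/(50 + 0) = 1/50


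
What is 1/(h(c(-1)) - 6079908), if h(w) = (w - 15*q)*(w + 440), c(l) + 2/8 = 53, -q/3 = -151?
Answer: -16/150434427 ≈ -1.0636e-7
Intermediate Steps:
q = 453 (q = -3*(-151) = 453)
c(l) = 211/4 (c(l) = -1/4 + 53 = 211/4)
h(w) = (-6795 + w)*(440 + w) (h(w) = (w - 15*453)*(w + 440) = (w - 6795)*(440 + w) = (-6795 + w)*(440 + w))
1/(h(c(-1)) - 6079908) = 1/((-2989800 + (211/4)**2 - 6355*211/4) - 6079908) = 1/((-2989800 + 44521/16 - 1340905/4) - 6079908) = 1/(-53155899/16 - 6079908) = 1/(-150434427/16) = -16/150434427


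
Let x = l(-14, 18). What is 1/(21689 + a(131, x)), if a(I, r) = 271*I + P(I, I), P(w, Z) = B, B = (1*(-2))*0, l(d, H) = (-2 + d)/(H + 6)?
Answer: 1/57190 ≈ 1.7486e-5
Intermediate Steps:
l(d, H) = (-2 + d)/(6 + H)
x = -⅔ (x = (-2 - 14)/(6 + 18) = -16/24 = (1/24)*(-16) = -⅔ ≈ -0.66667)
B = 0 (B = -2*0 = 0)
P(w, Z) = 0
a(I, r) = 271*I (a(I, r) = 271*I + 0 = 271*I)
1/(21689 + a(131, x)) = 1/(21689 + 271*131) = 1/(21689 + 35501) = 1/57190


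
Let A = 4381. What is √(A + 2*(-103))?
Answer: 5*√167 ≈ 64.614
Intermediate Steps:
√(A + 2*(-103)) = √(4381 + 2*(-103)) = √(4381 - 206) = √4175 = 5*√167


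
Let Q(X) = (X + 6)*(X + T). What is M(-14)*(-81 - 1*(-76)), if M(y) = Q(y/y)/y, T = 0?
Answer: 5/2 ≈ 2.5000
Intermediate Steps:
Q(X) = X*(6 + X) (Q(X) = (X + 6)*(X + 0) = (6 + X)*X = X*(6 + X))
M(y) = 7/y (M(y) = ((y/y)*(6 + y/y))/y = (1*(6 + 1))/y = (1*7)/y = 7/y)
M(-14)*(-81 - 1*(-76)) = (7/(-14))*(-81 - 1*(-76)) = (7*(-1/14))*(-81 + 76) = -1/2*(-5) = 5/2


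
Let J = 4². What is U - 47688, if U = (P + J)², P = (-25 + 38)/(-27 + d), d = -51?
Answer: -1707743/36 ≈ -47437.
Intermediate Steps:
J = 16
P = -⅙ (P = (-25 + 38)/(-27 - 51) = 13/(-78) = 13*(-1/78) = -⅙ ≈ -0.16667)
U = 9025/36 (U = (-⅙ + 16)² = (95/6)² = 9025/36 ≈ 250.69)
U - 47688 = 9025/36 - 47688 = -1707743/36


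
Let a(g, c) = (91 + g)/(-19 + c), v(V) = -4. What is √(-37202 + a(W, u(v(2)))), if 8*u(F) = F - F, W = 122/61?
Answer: I*√13431689/19 ≈ 192.89*I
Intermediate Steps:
W = 2 (W = 122*(1/61) = 2)
u(F) = 0 (u(F) = (F - F)/8 = (⅛)*0 = 0)
a(g, c) = (91 + g)/(-19 + c)
√(-37202 + a(W, u(v(2)))) = √(-37202 + (91 + 2)/(-19 + 0)) = √(-37202 + 93/(-19)) = √(-37202 - 1/19*93) = √(-37202 - 93/19) = √(-706931/19) = I*√13431689/19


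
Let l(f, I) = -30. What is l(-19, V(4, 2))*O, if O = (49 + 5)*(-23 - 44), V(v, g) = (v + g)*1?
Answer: 108540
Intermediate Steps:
V(v, g) = g + v (V(v, g) = (g + v)*1 = g + v)
O = -3618 (O = 54*(-67) = -3618)
l(-19, V(4, 2))*O = -30*(-3618) = 108540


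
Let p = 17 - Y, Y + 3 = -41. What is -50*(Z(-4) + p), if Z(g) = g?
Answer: -2850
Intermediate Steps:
Y = -44 (Y = -3 - 41 = -44)
p = 61 (p = 17 - 1*(-44) = 17 + 44 = 61)
-50*(Z(-4) + p) = -50*(-4 + 61) = -50*57 = -2850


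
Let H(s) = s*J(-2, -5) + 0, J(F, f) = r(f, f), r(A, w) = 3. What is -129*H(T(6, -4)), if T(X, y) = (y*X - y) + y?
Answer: 9288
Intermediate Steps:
T(X, y) = X*y (T(X, y) = (X*y - y) + y = (-y + X*y) + y = X*y)
J(F, f) = 3
H(s) = 3*s (H(s) = s*3 + 0 = 3*s + 0 = 3*s)
-129*H(T(6, -4)) = -387*6*(-4) = -387*(-24) = -129*(-72) = 9288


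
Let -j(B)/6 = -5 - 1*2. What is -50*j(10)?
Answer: -2100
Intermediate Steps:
j(B) = 42 (j(B) = -6*(-5 - 1*2) = -6*(-5 - 2) = -6*(-7) = 42)
-50*j(10) = -50*42 = -2100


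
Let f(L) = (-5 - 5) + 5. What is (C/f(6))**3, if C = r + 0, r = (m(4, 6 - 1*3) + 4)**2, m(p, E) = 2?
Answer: -46656/125 ≈ -373.25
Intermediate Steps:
f(L) = -5 (f(L) = -10 + 5 = -5)
r = 36 (r = (2 + 4)**2 = 6**2 = 36)
C = 36 (C = 36 + 0 = 36)
(C/f(6))**3 = (36/(-5))**3 = (36*(-1/5))**3 = (-36/5)**3 = -46656/125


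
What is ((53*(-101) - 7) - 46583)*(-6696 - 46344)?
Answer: 2755056720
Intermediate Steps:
((53*(-101) - 7) - 46583)*(-6696 - 46344) = ((-5353 - 7) - 46583)*(-53040) = (-5360 - 46583)*(-53040) = -51943*(-53040) = 2755056720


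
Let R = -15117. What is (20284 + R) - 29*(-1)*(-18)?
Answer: 4645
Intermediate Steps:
(20284 + R) - 29*(-1)*(-18) = (20284 - 15117) - 29*(-1)*(-18) = 5167 + 29*(-18) = 5167 - 522 = 4645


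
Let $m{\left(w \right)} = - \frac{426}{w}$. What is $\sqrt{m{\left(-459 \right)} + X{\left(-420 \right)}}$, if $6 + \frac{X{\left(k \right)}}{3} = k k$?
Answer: $\frac{2 \sqrt{344101199}}{51} \approx 727.45$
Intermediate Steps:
$X{\left(k \right)} = -18 + 3 k^{2}$ ($X{\left(k \right)} = -18 + 3 k k = -18 + 3 k^{2}$)
$\sqrt{m{\left(-459 \right)} + X{\left(-420 \right)}} = \sqrt{- \frac{426}{-459} - \left(18 - 3 \left(-420\right)^{2}\right)} = \sqrt{\left(-426\right) \left(- \frac{1}{459}\right) + \left(-18 + 3 \cdot 176400\right)} = \sqrt{\frac{142}{153} + \left(-18 + 529200\right)} = \sqrt{\frac{142}{153} + 529182} = \sqrt{\frac{80964988}{153}} = \frac{2 \sqrt{344101199}}{51}$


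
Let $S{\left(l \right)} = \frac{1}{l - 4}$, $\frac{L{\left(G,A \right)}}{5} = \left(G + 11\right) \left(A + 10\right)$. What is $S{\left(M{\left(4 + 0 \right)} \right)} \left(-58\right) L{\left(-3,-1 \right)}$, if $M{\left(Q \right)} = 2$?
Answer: $10440$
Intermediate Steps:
$L{\left(G,A \right)} = 5 \left(10 + A\right) \left(11 + G\right)$ ($L{\left(G,A \right)} = 5 \left(G + 11\right) \left(A + 10\right) = 5 \left(11 + G\right) \left(10 + A\right) = 5 \left(10 + A\right) \left(11 + G\right)$)
$S{\left(l \right)} = \frac{1}{-4 + l}$
$S{\left(M{\left(4 + 0 \right)} \right)} \left(-58\right) L{\left(-3,-1 \right)} = \frac{1}{-4 + 2} \left(-58\right) \left(550 + 50 \left(-3\right) + 55 \left(-1\right) + 5 \left(-1\right) \left(-3\right)\right) = \frac{1}{-2} \left(-58\right) \left(550 - 150 - 55 + 15\right) = \left(- \frac{1}{2}\right) \left(-58\right) 360 = 29 \cdot 360 = 10440$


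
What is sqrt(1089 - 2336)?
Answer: I*sqrt(1247) ≈ 35.313*I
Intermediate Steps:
sqrt(1089 - 2336) = sqrt(-1247) = I*sqrt(1247)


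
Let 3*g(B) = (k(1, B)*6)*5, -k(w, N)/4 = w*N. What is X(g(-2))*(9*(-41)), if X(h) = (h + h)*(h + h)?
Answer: -9446400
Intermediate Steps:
k(w, N) = -4*N*w (k(w, N) = -4*w*N = -4*N*w)
g(B) = -40*B (g(B) = ((-4*B*1*6)*5)/3 = ((-4*B*6)*5)/3 = (-24*B*5)/3 = (-120*B)/3 = -40*B)
X(h) = 4*h**2 (X(h) = (2*h)*(2*h) = 4*h**2)
X(g(-2))*(9*(-41)) = (4*(-40*(-2))**2)*(9*(-41)) = (4*80**2)*(-369) = (4*6400)*(-369) = 25600*(-369) = -9446400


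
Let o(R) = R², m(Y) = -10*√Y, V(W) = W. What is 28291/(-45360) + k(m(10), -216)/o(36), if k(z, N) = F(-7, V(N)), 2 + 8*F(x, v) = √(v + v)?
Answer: -37733/60480 + I*√3/864 ≈ -0.62389 + 0.0020047*I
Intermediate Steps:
F(x, v) = -¼ + √2*√v/8 (F(x, v) = -¼ + √(v + v)/8 = -¼ + √(2*v)/8 = -¼ + (√2*√v)/8 = -¼ + √2*√v/8)
k(z, N) = -¼ + √2*√N/8
28291/(-45360) + k(m(10), -216)/o(36) = 28291/(-45360) + (-¼ + √2*√(-216)/8)/(36²) = 28291*(-1/45360) + (-¼ + √2*(6*I*√6)/8)/1296 = -28291/45360 + (-¼ + 3*I*√3/2)*(1/1296) = -28291/45360 + (-1/5184 + I*√3/864) = -37733/60480 + I*√3/864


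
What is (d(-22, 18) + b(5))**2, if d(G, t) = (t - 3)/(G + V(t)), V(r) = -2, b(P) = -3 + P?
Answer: 121/64 ≈ 1.8906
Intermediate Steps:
d(G, t) = (-3 + t)/(-2 + G) (d(G, t) = (t - 3)/(G - 2) = (-3 + t)/(-2 + G))
(d(-22, 18) + b(5))**2 = ((-3 + 18)/(-2 - 22) + (-3 + 5))**2 = (15/(-24) + 2)**2 = (-1/24*15 + 2)**2 = (-5/8 + 2)**2 = (11/8)**2 = 121/64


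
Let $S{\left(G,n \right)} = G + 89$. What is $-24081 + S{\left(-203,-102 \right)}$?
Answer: $-24195$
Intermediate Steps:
$S{\left(G,n \right)} = 89 + G$
$-24081 + S{\left(-203,-102 \right)} = -24081 + \left(89 - 203\right) = -24081 - 114 = -24195$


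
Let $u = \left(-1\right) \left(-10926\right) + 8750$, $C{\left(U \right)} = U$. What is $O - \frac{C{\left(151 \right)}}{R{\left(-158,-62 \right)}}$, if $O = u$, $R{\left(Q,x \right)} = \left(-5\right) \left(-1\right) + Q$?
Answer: $\frac{3010579}{153} \approx 19677.0$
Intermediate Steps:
$R{\left(Q,x \right)} = 5 + Q$
$u = 19676$ ($u = 10926 + 8750 = 19676$)
$O = 19676$
$O - \frac{C{\left(151 \right)}}{R{\left(-158,-62 \right)}} = 19676 - \frac{151}{5 - 158} = 19676 - \frac{151}{-153} = 19676 - 151 \left(- \frac{1}{153}\right) = 19676 - - \frac{151}{153} = 19676 + \frac{151}{153} = \frac{3010579}{153}$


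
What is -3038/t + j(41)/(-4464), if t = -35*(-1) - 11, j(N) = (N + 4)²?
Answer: -189031/1488 ≈ -127.04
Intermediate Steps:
j(N) = (4 + N)²
t = 24 (t = 35 - 11 = 24)
-3038/t + j(41)/(-4464) = -3038/24 + (4 + 41)²/(-4464) = -3038*1/24 + 45²*(-1/4464) = -1519/12 + 2025*(-1/4464) = -1519/12 - 225/496 = -189031/1488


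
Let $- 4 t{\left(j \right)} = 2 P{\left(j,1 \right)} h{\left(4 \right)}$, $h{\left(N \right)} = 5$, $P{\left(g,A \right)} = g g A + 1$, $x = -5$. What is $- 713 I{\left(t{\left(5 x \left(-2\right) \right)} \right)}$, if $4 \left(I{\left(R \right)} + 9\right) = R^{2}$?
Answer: $- \frac{111495290153}{16} \approx -6.9685 \cdot 10^{9}$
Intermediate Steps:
$P{\left(g,A \right)} = 1 + A g^{2}$ ($P{\left(g,A \right)} = g^{2} A + 1 = A g^{2} + 1 = 1 + A g^{2}$)
$t{\left(j \right)} = - \frac{5}{2} - \frac{5 j^{2}}{2}$ ($t{\left(j \right)} = - \frac{2 \left(1 + 1 j^{2}\right) 5}{4} = - \frac{2 \left(1 + j^{2}\right) 5}{4} = - \frac{\left(2 + 2 j^{2}\right) 5}{4} = - \frac{10 + 10 j^{2}}{4} = - \frac{5}{2} - \frac{5 j^{2}}{2}$)
$I{\left(R \right)} = -9 + \frac{R^{2}}{4}$
$- 713 I{\left(t{\left(5 x \left(-2\right) \right)} \right)} = - 713 \left(-9 + \frac{\left(- \frac{5}{2} - \frac{5 \left(5 \left(-5\right) \left(-2\right)\right)^{2}}{2}\right)^{2}}{4}\right) = - 713 \left(-9 + \frac{\left(- \frac{5}{2} - \frac{5 \left(\left(-25\right) \left(-2\right)\right)^{2}}{2}\right)^{2}}{4}\right) = - 713 \left(-9 + \frac{\left(- \frac{5}{2} - \frac{5 \cdot 50^{2}}{2}\right)^{2}}{4}\right) = - 713 \left(-9 + \frac{\left(- \frac{5}{2} - 6250\right)^{2}}{4}\right) = - 713 \left(-9 + \frac{\left(- \frac{12505}{2}\right)^{2}}{4}\right) = - 713 \left(-9 + \frac{1}{4} \cdot \frac{156375025}{4}\right) = - 713 \left(-9 + \frac{156375025}{16}\right) = \left(-713\right) \frac{156374881}{16} = - \frac{111495290153}{16}$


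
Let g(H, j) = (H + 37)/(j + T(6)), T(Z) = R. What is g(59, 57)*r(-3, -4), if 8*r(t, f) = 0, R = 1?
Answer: 0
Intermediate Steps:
r(t, f) = 0 (r(t, f) = (⅛)*0 = 0)
T(Z) = 1
g(H, j) = (37 + H)/(1 + j) (g(H, j) = (H + 37)/(j + 1) = (37 + H)/(1 + j))
g(59, 57)*r(-3, -4) = ((37 + 59)/(1 + 57))*0 = (96/58)*0 = ((1/58)*96)*0 = (48/29)*0 = 0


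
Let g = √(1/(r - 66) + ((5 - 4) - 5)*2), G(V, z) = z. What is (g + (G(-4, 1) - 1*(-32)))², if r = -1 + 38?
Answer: (957 + I*√6757)²/841 ≈ 1081.0 + 187.08*I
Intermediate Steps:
r = 37
g = I*√6757/29 (g = √(1/(37 - 66) + ((5 - 4) - 5)*2) = √(1/(-29) + (1 - 5)*2) = √(-1/29 - 4*2) = √(-1/29 - 8) = √(-233/29) = I*√6757/29 ≈ 2.8345*I)
(g + (G(-4, 1) - 1*(-32)))² = (I*√6757/29 + (1 - 1*(-32)))² = (I*√6757/29 + (1 + 32))² = (I*√6757/29 + 33)² = (33 + I*√6757/29)²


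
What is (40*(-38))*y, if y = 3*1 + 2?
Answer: -7600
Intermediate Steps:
y = 5 (y = 3 + 2 = 5)
(40*(-38))*y = (40*(-38))*5 = -1520*5 = -7600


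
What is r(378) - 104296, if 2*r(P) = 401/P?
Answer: -78847375/756 ≈ -1.0430e+5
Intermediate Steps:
r(P) = 401/(2*P) (r(P) = (401/P)/2 = 401/(2*P))
r(378) - 104296 = (401/2)/378 - 104296 = (401/2)*(1/378) - 104296 = 401/756 - 104296 = -78847375/756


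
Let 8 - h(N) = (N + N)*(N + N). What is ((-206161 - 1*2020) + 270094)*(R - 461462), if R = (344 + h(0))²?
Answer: -20899228454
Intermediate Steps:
h(N) = 8 - 4*N² (h(N) = 8 - (N + N)*(N + N) = 8 - 2*N*2*N = 8 - 4*N²)
R = 123904 (R = (344 + (8 - 4*0²))² = (344 + (8 - 4*0))² = (344 + (8 + 0))² = (344 + 8)² = 352² = 123904)
((-206161 - 1*2020) + 270094)*(R - 461462) = ((-206161 - 1*2020) + 270094)*(123904 - 461462) = ((-206161 - 2020) + 270094)*(-337558) = (-208181 + 270094)*(-337558) = 61913*(-337558) = -20899228454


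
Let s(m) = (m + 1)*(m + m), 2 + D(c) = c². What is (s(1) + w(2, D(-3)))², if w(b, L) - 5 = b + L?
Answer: 324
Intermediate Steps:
D(c) = -2 + c²
s(m) = 2*m*(1 + m) (s(m) = (1 + m)*(2*m) = 2*m*(1 + m))
w(b, L) = 5 + L + b (w(b, L) = 5 + (b + L) = 5 + (L + b) = 5 + L + b)
(s(1) + w(2, D(-3)))² = (2*1*(1 + 1) + (5 + (-2 + (-3)²) + 2))² = (2*1*2 + (5 + (-2 + 9) + 2))² = (4 + (5 + 7 + 2))² = (4 + 14)² = 18² = 324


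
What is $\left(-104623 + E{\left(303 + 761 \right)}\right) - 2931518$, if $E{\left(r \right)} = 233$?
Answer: $-3035908$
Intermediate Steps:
$\left(-104623 + E{\left(303 + 761 \right)}\right) - 2931518 = \left(-104623 + 233\right) - 2931518 = -104390 - 2931518 = -3035908$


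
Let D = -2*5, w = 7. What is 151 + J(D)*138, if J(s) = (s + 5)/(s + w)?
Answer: 381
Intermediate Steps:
D = -10
J(s) = (5 + s)/(7 + s) (J(s) = (s + 5)/(s + 7) = (5 + s)/(7 + s))
151 + J(D)*138 = 151 + ((5 - 10)/(7 - 10))*138 = 151 + (-5/(-3))*138 = 151 - ⅓*(-5)*138 = 151 + (5/3)*138 = 151 + 230 = 381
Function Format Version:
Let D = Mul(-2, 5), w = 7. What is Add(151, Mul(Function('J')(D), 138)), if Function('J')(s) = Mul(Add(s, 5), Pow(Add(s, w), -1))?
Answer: 381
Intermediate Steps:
D = -10
Function('J')(s) = Mul(Pow(Add(7, s), -1), Add(5, s)) (Function('J')(s) = Mul(Add(s, 5), Pow(Add(s, 7), -1)) = Mul(Add(5, s), Pow(Add(7, s), -1)) = Mul(Pow(Add(7, s), -1), Add(5, s)))
Add(151, Mul(Function('J')(D), 138)) = Add(151, Mul(Mul(Pow(Add(7, -10), -1), Add(5, -10)), 138)) = Add(151, Mul(Mul(Pow(-3, -1), -5), 138)) = Add(151, Mul(Mul(Rational(-1, 3), -5), 138)) = Add(151, Mul(Rational(5, 3), 138)) = Add(151, 230) = 381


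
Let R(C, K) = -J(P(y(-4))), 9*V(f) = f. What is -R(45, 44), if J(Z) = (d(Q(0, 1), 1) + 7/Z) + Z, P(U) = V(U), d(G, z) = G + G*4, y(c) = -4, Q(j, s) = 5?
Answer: 317/36 ≈ 8.8056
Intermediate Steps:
V(f) = f/9
d(G, z) = 5*G (d(G, z) = G + 4*G = 5*G)
P(U) = U/9
J(Z) = 25 + Z + 7/Z (J(Z) = (5*5 + 7/Z) + Z = (25 + 7/Z) + Z = 25 + Z + 7/Z)
R(C, K) = -317/36 (R(C, K) = -(25 + (⅑)*(-4) + 7/(((⅑)*(-4)))) = -(25 - 4/9 + 7/(-4/9)) = -(25 - 4/9 + 7*(-9/4)) = -(25 - 4/9 - 63/4) = -1*317/36 = -317/36)
-R(45, 44) = -1*(-317/36) = 317/36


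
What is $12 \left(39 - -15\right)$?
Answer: $648$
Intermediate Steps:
$12 \left(39 - -15\right) = 12 \left(39 + \left(-2 + 17\right)\right) = 12 \left(39 + 15\right) = 12 \cdot 54 = 648$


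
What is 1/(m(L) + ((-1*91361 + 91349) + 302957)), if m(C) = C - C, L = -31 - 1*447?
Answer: 1/302945 ≈ 3.3009e-6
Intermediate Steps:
L = -478 (L = -31 - 447 = -478)
m(C) = 0
1/(m(L) + ((-1*91361 + 91349) + 302957)) = 1/(0 + ((-1*91361 + 91349) + 302957)) = 1/(0 + ((-91361 + 91349) + 302957)) = 1/(0 + (-12 + 302957)) = 1/(0 + 302945) = 1/302945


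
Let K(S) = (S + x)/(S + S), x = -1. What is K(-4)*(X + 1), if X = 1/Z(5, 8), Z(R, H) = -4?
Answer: 15/32 ≈ 0.46875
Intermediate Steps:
K(S) = (-1 + S)/(2*S) (K(S) = (S - 1)/(S + S) = (-1 + S)/((2*S)) = (-1 + S)*(1/(2*S)) = (-1 + S)/(2*S))
X = -1/4 (X = 1/(-4) = -1/4 ≈ -0.25000)
K(-4)*(X + 1) = ((1/2)*(-1 - 4)/(-4))*(-1/4 + 1) = ((1/2)*(-1/4)*(-5))*(3/4) = (5/8)*(3/4) = 15/32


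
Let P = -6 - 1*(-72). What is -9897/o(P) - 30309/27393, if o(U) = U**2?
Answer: -44792725/13258212 ≈ -3.3785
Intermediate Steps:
P = 66 (P = -6 + 72 = 66)
-9897/o(P) - 30309/27393 = -9897/(66**2) - 30309/27393 = -9897/4356 - 30309*1/27393 = -9897*1/4356 - 10103/9131 = -3299/1452 - 10103/9131 = -44792725/13258212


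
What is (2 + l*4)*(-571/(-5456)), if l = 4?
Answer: 5139/2728 ≈ 1.8838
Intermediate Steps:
(2 + l*4)*(-571/(-5456)) = (2 + 4*4)*(-571/(-5456)) = (2 + 16)*(-571*(-1/5456)) = 18*(571/5456) = 5139/2728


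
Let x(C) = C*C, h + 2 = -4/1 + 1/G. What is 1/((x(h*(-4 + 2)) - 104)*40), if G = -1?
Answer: 1/3680 ≈ 0.00027174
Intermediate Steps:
h = -7 (h = -2 + (-4/1 + 1/(-1)) = -2 + (-4*1 + 1*(-1)) = -2 + (-4 - 1) = -2 - 5 = -7)
x(C) = C²
1/((x(h*(-4 + 2)) - 104)*40) = 1/(((-7*(-4 + 2))² - 104)*40) = 1/(((-7*(-2))² - 104)*40) = 1/((14² - 104)*40) = 1/((196 - 104)*40) = 1/(92*40) = 1/3680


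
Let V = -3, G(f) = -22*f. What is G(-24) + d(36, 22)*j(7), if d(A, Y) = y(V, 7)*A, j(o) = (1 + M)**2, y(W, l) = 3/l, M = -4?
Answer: 4668/7 ≈ 666.86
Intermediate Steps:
j(o) = 9 (j(o) = (1 - 4)**2 = (-3)**2 = 9)
d(A, Y) = 3*A/7 (d(A, Y) = (3/7)*A = (3*(1/7))*A = 3*A/7)
G(-24) + d(36, 22)*j(7) = -22*(-24) + ((3/7)*36)*9 = 528 + (108/7)*9 = 528 + 972/7 = 4668/7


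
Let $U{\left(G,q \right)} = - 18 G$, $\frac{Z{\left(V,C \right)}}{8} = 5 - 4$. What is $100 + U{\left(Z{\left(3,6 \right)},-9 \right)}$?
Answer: $-44$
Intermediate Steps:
$Z{\left(V,C \right)} = 8$ ($Z{\left(V,C \right)} = 8 \left(5 - 4\right) = 8 \cdot 1 = 8$)
$100 + U{\left(Z{\left(3,6 \right)},-9 \right)} = 100 - 144 = -44$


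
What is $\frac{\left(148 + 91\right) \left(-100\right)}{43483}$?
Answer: $- \frac{23900}{43483} \approx -0.54964$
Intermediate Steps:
$\frac{\left(148 + 91\right) \left(-100\right)}{43483} = 239 \left(-100\right) \frac{1}{43483} = \left(-23900\right) \frac{1}{43483} = - \frac{23900}{43483}$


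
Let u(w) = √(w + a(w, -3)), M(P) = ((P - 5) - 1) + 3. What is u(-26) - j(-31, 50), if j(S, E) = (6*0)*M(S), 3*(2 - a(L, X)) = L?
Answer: I*√138/3 ≈ 3.9158*I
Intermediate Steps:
a(L, X) = 2 - L/3
M(P) = -3 + P (M(P) = ((-5 + P) - 1) + 3 = (-6 + P) + 3 = -3 + P)
u(w) = √(2 + 2*w/3) (u(w) = √(w + (2 - w/3)) = √(2 + 2*w/3))
j(S, E) = 0 (j(S, E) = (6*0)*(-3 + S) = 0*(-3 + S) = 0)
u(-26) - j(-31, 50) = √(18 + 6*(-26))/3 - 1*0 = √(18 - 156)/3 + 0 = √(-138)/3 + 0 = (I*√138)/3 + 0 = I*√138/3 + 0 = I*√138/3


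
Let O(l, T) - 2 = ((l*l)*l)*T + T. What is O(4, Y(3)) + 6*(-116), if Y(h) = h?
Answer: -499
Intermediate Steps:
O(l, T) = 2 + T + T*l³ (O(l, T) = 2 + (((l*l)*l)*T + T) = 2 + ((l²*l)*T + T) = 2 + (l³*T + T) = 2 + (T*l³ + T) = 2 + (T + T*l³) = 2 + T + T*l³)
O(4, Y(3)) + 6*(-116) = (2 + 3 + 3*4³) + 6*(-116) = (2 + 3 + 3*64) - 696 = (2 + 3 + 192) - 696 = 197 - 696 = -499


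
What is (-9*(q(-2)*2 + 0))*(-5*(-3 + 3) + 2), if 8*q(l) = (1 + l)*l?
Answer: -9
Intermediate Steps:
q(l) = l*(1 + l)/8 (q(l) = ((1 + l)*l)/8 = (l*(1 + l))/8 = l*(1 + l)/8)
(-9*(q(-2)*2 + 0))*(-5*(-3 + 3) + 2) = (-9*(((1/8)*(-2)*(1 - 2))*2 + 0))*(-5*(-3 + 3) + 2) = (-9*(((1/8)*(-2)*(-1))*2 + 0))*(-5*0 + 2) = (-9*((1/4)*2 + 0))*(0 + 2) = -9*(1/2 + 0)*2 = -9*1/2*2 = -9/2*2 = -9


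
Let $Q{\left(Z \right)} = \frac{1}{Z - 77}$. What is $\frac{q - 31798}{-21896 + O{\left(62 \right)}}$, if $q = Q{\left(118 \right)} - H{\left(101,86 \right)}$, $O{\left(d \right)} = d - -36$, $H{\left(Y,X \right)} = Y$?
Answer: $\frac{653929}{446859} \approx 1.4634$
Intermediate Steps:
$Q{\left(Z \right)} = \frac{1}{-77 + Z}$
$O{\left(d \right)} = 36 + d$ ($O{\left(d \right)} = d + 36 = 36 + d$)
$q = - \frac{4140}{41}$ ($q = \frac{1}{-77 + 118} - 101 = \frac{1}{41} - 101 = - \frac{4140}{41} \approx -100.98$)
$\frac{q - 31798}{-21896 + O{\left(62 \right)}} = \frac{- \frac{4140}{41} - 31798}{-21896 + \left(36 + 62\right)} = - \frac{1307858}{41 \left(-21896 + 98\right)} = - \frac{1307858}{41 \left(-21798\right)} = \left(- \frac{1307858}{41}\right) \left(- \frac{1}{21798}\right) = \frac{653929}{446859}$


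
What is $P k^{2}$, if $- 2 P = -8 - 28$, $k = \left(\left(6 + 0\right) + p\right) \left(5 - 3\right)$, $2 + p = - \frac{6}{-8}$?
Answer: $\frac{3249}{2} \approx 1624.5$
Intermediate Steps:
$p = - \frac{5}{4}$ ($p = -2 - \frac{6}{-8} = -2 - - \frac{3}{4} = -2 + \frac{3}{4} = - \frac{5}{4} \approx -1.25$)
$k = \frac{19}{2}$ ($k = \left(\left(6 + 0\right) - \frac{5}{4}\right) \left(5 - 3\right) = \left(6 - \frac{5}{4}\right) 2 = \frac{19}{4} \cdot 2 = \frac{19}{2} \approx 9.5$)
$P = 18$ ($P = - \frac{-8 - 28}{2} = \left(- \frac{1}{2}\right) \left(-36\right) = 18$)
$P k^{2} = 18 \left(\frac{19}{2}\right)^{2} = 18 \cdot \frac{361}{4} = \frac{3249}{2}$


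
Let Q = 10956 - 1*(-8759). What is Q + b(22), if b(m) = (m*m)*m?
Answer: 30363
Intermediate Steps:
b(m) = m³ (b(m) = m²*m = m³)
Q = 19715 (Q = 10956 + 8759 = 19715)
Q + b(22) = 19715 + 22³ = 19715 + 10648 = 30363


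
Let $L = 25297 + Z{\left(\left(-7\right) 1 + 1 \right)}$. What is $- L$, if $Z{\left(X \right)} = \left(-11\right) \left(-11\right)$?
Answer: $-25418$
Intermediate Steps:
$Z{\left(X \right)} = 121$
$L = 25418$ ($L = 25297 + 121 = 25418$)
$- L = \left(-1\right) 25418 = -25418$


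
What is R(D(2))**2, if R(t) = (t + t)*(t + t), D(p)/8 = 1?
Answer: 65536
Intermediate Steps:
D(p) = 8 (D(p) = 8*1 = 8)
R(t) = 4*t**2 (R(t) = (2*t)*(2*t) = 4*t**2)
R(D(2))**2 = (4*8**2)**2 = (4*64)**2 = 256**2 = 65536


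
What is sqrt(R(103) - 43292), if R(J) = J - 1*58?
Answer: I*sqrt(43247) ≈ 207.96*I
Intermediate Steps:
R(J) = -58 + J (R(J) = J - 58 = -58 + J)
sqrt(R(103) - 43292) = sqrt((-58 + 103) - 43292) = sqrt(45 - 43292) = sqrt(-43247) = I*sqrt(43247)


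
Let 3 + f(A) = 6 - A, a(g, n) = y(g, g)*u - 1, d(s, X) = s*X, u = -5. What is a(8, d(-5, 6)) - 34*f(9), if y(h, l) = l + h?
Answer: 123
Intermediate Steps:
d(s, X) = X*s
y(h, l) = h + l
a(g, n) = -1 - 10*g (a(g, n) = (g + g)*(-5) - 1 = (2*g)*(-5) - 1 = -10*g - 1 = -1 - 10*g)
f(A) = 3 - A (f(A) = -3 + (6 - A) = 3 - A)
a(8, d(-5, 6)) - 34*f(9) = (-1 - 10*8) - 34*(3 - 1*9) = (-1 - 80) - 34*(3 - 9) = -81 - 34*(-6) = -81 + 204 = 123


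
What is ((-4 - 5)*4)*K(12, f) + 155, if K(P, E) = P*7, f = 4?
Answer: -2869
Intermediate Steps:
K(P, E) = 7*P
((-4 - 5)*4)*K(12, f) + 155 = ((-4 - 5)*4)*(7*12) + 155 = -9*4*84 + 155 = -36*84 + 155 = -3024 + 155 = -2869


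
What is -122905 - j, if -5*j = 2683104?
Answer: 2068579/5 ≈ 4.1372e+5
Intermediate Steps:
j = -2683104/5 (j = -⅕*2683104 = -2683104/5 ≈ -5.3662e+5)
-122905 - j = -122905 - 1*(-2683104/5) = -122905 + 2683104/5 = 2068579/5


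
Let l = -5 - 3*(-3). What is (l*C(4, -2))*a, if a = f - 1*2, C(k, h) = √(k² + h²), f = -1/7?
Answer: -120*√5/7 ≈ -38.333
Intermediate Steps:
f = -⅐ (f = -1*⅐ = -⅐ ≈ -0.14286)
l = 4 (l = -5 + 9 = 4)
C(k, h) = √(h² + k²)
a = -15/7 (a = -⅐ - 1*2 = -⅐ - 2 = -15/7 ≈ -2.1429)
(l*C(4, -2))*a = (4*√((-2)² + 4²))*(-15/7) = (4*√(4 + 16))*(-15/7) = (4*√20)*(-15/7) = (4*(2*√5))*(-15/7) = (8*√5)*(-15/7) = -120*√5/7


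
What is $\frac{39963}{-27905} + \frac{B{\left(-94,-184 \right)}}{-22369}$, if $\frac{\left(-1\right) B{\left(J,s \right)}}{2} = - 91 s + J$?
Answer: $\frac{35304153}{624206945} \approx 0.056558$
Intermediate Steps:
$B{\left(J,s \right)} = - 2 J + 182 s$ ($B{\left(J,s \right)} = - 2 \left(- 91 s + J\right) = - 2 \left(J - 91 s\right) = - 2 J + 182 s$)
$\frac{39963}{-27905} + \frac{B{\left(-94,-184 \right)}}{-22369} = \frac{39963}{-27905} + \frac{\left(-2\right) \left(-94\right) + 182 \left(-184\right)}{-22369} = 39963 \left(- \frac{1}{27905}\right) + \left(188 - 33488\right) \left(- \frac{1}{22369}\right) = - \frac{39963}{27905} - - \frac{33300}{22369} = - \frac{39963}{27905} + \frac{33300}{22369} = \frac{35304153}{624206945}$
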